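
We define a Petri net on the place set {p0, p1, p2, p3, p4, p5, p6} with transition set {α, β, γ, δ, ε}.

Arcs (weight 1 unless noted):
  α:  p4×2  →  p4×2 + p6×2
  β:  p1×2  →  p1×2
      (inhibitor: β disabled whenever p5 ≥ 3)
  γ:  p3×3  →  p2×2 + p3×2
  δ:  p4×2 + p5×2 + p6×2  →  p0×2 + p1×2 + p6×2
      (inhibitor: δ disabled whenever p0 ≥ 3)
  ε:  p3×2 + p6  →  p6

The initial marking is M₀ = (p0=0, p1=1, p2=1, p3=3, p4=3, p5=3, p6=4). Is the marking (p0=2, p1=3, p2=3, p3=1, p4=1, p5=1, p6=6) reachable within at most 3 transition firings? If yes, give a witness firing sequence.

NO — not reachable within 3 firings

depth 0: 1 marking
depth 1: 5 markings reached so far
depth 2: 12 markings reached so far
depth 3: 20 markings reached so far
target is not among the 20 markings reachable within 3 steps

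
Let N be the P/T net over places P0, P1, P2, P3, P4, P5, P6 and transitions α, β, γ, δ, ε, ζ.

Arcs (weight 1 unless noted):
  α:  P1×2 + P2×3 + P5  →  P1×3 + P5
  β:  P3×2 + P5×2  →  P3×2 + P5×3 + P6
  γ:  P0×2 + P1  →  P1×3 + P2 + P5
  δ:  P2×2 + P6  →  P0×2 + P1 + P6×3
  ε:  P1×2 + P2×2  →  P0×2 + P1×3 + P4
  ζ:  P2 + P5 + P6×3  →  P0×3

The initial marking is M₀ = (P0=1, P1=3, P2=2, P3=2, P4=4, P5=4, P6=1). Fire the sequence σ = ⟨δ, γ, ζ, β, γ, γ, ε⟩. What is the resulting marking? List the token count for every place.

(P0=2, P1=11, P2=0, P3=2, P4=5, P5=7, P6=1)

step 1: fire δ:  (P0=1, P1=3, P2=2, P3=2, P4=4, P5=4, P6=1) → (P0=3, P1=4, P2=0, P3=2, P4=4, P5=4, P6=3)
step 2: fire γ:  (P0=3, P1=4, P2=0, P3=2, P4=4, P5=4, P6=3) → (P0=1, P1=6, P2=1, P3=2, P4=4, P5=5, P6=3)
step 3: fire ζ:  (P0=1, P1=6, P2=1, P3=2, P4=4, P5=5, P6=3) → (P0=4, P1=6, P2=0, P3=2, P4=4, P5=4, P6=0)
step 4: fire β:  (P0=4, P1=6, P2=0, P3=2, P4=4, P5=4, P6=0) → (P0=4, P1=6, P2=0, P3=2, P4=4, P5=5, P6=1)
step 5: fire γ:  (P0=4, P1=6, P2=0, P3=2, P4=4, P5=5, P6=1) → (P0=2, P1=8, P2=1, P3=2, P4=4, P5=6, P6=1)
step 6: fire γ:  (P0=2, P1=8, P2=1, P3=2, P4=4, P5=6, P6=1) → (P0=0, P1=10, P2=2, P3=2, P4=4, P5=7, P6=1)
step 7: fire ε:  (P0=0, P1=10, P2=2, P3=2, P4=4, P5=7, P6=1) → (P0=2, P1=11, P2=0, P3=2, P4=5, P5=7, P6=1)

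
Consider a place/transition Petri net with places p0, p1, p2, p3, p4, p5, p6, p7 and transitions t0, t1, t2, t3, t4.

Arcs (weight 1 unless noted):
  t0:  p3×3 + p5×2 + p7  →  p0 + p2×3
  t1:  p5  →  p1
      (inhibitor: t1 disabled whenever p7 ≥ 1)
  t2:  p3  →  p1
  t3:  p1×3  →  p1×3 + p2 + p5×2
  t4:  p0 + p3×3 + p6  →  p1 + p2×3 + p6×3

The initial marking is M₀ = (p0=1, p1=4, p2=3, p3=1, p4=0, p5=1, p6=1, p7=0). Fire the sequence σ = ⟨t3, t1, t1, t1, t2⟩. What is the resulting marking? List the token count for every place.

step 1: fire t3:  (p0=1, p1=4, p2=3, p3=1, p4=0, p5=1, p6=1, p7=0) → (p0=1, p1=4, p2=4, p3=1, p4=0, p5=3, p6=1, p7=0)
step 2: fire t1:  (p0=1, p1=4, p2=4, p3=1, p4=0, p5=3, p6=1, p7=0) → (p0=1, p1=5, p2=4, p3=1, p4=0, p5=2, p6=1, p7=0)
step 3: fire t1:  (p0=1, p1=5, p2=4, p3=1, p4=0, p5=2, p6=1, p7=0) → (p0=1, p1=6, p2=4, p3=1, p4=0, p5=1, p6=1, p7=0)
step 4: fire t1:  (p0=1, p1=6, p2=4, p3=1, p4=0, p5=1, p6=1, p7=0) → (p0=1, p1=7, p2=4, p3=1, p4=0, p5=0, p6=1, p7=0)
step 5: fire t2:  (p0=1, p1=7, p2=4, p3=1, p4=0, p5=0, p6=1, p7=0) → (p0=1, p1=8, p2=4, p3=0, p4=0, p5=0, p6=1, p7=0)

(p0=1, p1=8, p2=4, p3=0, p4=0, p5=0, p6=1, p7=0)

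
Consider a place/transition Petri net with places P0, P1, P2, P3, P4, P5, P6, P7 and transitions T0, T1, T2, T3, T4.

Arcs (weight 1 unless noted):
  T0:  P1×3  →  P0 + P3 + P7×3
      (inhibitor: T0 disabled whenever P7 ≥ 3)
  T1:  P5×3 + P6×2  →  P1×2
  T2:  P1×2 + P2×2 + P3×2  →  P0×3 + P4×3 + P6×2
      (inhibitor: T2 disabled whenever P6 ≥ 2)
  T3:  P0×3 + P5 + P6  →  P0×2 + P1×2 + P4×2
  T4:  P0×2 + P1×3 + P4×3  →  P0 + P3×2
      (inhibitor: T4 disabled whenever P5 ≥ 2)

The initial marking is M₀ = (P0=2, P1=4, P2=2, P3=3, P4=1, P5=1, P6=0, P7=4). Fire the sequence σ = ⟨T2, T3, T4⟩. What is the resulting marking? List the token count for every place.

step 1: fire T2:  (P0=2, P1=4, P2=2, P3=3, P4=1, P5=1, P6=0, P7=4) → (P0=5, P1=2, P2=0, P3=1, P4=4, P5=1, P6=2, P7=4)
step 2: fire T3:  (P0=5, P1=2, P2=0, P3=1, P4=4, P5=1, P6=2, P7=4) → (P0=4, P1=4, P2=0, P3=1, P4=6, P5=0, P6=1, P7=4)
step 3: fire T4:  (P0=4, P1=4, P2=0, P3=1, P4=6, P5=0, P6=1, P7=4) → (P0=3, P1=1, P2=0, P3=3, P4=3, P5=0, P6=1, P7=4)

(P0=3, P1=1, P2=0, P3=3, P4=3, P5=0, P6=1, P7=4)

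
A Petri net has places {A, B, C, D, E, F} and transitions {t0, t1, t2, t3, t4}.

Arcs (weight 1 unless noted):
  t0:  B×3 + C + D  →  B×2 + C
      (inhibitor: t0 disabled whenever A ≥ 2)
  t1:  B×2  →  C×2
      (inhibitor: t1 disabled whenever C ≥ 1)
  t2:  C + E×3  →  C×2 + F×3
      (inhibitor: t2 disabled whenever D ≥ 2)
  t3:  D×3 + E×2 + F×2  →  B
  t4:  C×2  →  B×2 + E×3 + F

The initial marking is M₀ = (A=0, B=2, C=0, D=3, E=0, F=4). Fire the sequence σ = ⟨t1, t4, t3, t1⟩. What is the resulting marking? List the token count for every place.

(A=0, B=1, C=2, D=0, E=1, F=3)

step 1: fire t1:  (A=0, B=2, C=0, D=3, E=0, F=4) → (A=0, B=0, C=2, D=3, E=0, F=4)
step 2: fire t4:  (A=0, B=0, C=2, D=3, E=0, F=4) → (A=0, B=2, C=0, D=3, E=3, F=5)
step 3: fire t3:  (A=0, B=2, C=0, D=3, E=3, F=5) → (A=0, B=3, C=0, D=0, E=1, F=3)
step 4: fire t1:  (A=0, B=3, C=0, D=0, E=1, F=3) → (A=0, B=1, C=2, D=0, E=1, F=3)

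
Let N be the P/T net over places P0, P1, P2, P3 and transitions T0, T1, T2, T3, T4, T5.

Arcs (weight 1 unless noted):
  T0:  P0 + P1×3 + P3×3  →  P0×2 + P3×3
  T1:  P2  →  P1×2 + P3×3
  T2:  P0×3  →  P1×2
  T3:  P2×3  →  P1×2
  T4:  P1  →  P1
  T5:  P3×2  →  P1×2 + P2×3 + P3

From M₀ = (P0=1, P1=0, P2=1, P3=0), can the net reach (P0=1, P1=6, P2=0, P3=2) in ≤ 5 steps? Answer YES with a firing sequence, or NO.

step 1: fire T1:  (P0=1, P1=0, P2=1, P3=0) → (P0=1, P1=2, P2=0, P3=3)
step 2: fire T5:  (P0=1, P1=2, P2=0, P3=3) → (P0=1, P1=4, P2=3, P3=2)
step 3: fire T3:  (P0=1, P1=4, P2=3, P3=2) → (P0=1, P1=6, P2=0, P3=2)

YES — reachable via ⟨T1, T5, T3⟩ (3 firings)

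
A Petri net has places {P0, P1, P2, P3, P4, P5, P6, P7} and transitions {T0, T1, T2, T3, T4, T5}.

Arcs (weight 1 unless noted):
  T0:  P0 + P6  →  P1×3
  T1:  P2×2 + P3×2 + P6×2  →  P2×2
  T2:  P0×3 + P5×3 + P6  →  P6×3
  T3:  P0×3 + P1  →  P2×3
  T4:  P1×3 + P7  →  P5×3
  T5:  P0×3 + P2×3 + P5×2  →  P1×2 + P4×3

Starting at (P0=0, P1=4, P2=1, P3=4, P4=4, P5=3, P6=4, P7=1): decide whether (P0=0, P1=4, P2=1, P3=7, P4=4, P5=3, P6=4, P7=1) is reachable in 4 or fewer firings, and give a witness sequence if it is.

depth 0: 1 marking
depth 1: 2 markings reached so far
depth 2: 2 markings reached so far
(frontier empty at depth 2; search complete)
target is not among the 2 markings reachable within 4 steps

NO — not reachable within 4 firings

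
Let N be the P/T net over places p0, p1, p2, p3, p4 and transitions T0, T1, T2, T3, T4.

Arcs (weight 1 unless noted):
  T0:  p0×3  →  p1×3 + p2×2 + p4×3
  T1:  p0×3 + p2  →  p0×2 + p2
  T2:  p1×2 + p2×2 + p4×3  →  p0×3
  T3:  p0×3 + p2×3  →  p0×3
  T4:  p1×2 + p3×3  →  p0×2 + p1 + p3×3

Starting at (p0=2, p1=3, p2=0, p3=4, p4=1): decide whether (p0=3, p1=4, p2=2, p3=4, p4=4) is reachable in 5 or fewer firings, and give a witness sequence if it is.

YES — reachable via ⟨T4, T0, T4⟩ (3 firings)

step 1: fire T4:  (p0=2, p1=3, p2=0, p3=4, p4=1) → (p0=4, p1=2, p2=0, p3=4, p4=1)
step 2: fire T0:  (p0=4, p1=2, p2=0, p3=4, p4=1) → (p0=1, p1=5, p2=2, p3=4, p4=4)
step 3: fire T4:  (p0=1, p1=5, p2=2, p3=4, p4=4) → (p0=3, p1=4, p2=2, p3=4, p4=4)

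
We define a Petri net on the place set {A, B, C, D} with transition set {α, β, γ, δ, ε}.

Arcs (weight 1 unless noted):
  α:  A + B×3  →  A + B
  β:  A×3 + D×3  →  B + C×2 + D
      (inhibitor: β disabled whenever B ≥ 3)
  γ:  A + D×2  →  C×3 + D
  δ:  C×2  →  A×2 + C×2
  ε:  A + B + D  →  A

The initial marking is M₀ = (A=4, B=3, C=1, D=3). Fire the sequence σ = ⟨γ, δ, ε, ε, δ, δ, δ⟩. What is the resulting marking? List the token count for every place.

(A=11, B=1, C=4, D=0)

step 1: fire γ:  (A=4, B=3, C=1, D=3) → (A=3, B=3, C=4, D=2)
step 2: fire δ:  (A=3, B=3, C=4, D=2) → (A=5, B=3, C=4, D=2)
step 3: fire ε:  (A=5, B=3, C=4, D=2) → (A=5, B=2, C=4, D=1)
step 4: fire ε:  (A=5, B=2, C=4, D=1) → (A=5, B=1, C=4, D=0)
step 5: fire δ:  (A=5, B=1, C=4, D=0) → (A=7, B=1, C=4, D=0)
step 6: fire δ:  (A=7, B=1, C=4, D=0) → (A=9, B=1, C=4, D=0)
step 7: fire δ:  (A=9, B=1, C=4, D=0) → (A=11, B=1, C=4, D=0)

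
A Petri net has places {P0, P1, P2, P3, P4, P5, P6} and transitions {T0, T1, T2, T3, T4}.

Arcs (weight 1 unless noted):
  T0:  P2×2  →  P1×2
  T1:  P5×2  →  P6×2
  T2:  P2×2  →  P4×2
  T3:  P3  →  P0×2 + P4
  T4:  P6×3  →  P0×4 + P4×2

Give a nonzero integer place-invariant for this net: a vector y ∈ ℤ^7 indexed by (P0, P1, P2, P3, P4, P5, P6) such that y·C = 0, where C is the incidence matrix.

y = (P0:1, P1:-2, P2:-2, P3:0, P4:-2, P5:0, P6:0)

Incidence matrix C (rows=places, cols=transitions):
       T0   T1   T2   T3   T4
   P0   0    0    0    2    4
   P1   2    0    0    0    0
   P2  -2    0   -2    0    0
   P3   0    0    0   -1    0
   P4   0    0    2    1    2
   P5   0   -2    0    0    0
   P6   0    2    0    0   -3

Candidate y = [1, -2, -2, 0, -2, 0, 0]; check y·C column-wise:
  col T0: 1·0 + -2·2 + -2·-2 + -2·0 = 0
  col T1: 1·0 + -2·0 + -2·0 + -2·0 + 0·-2 + 0·2 = 0
  col T2: 1·0 + -2·0 + -2·-2 + -2·2 = 0
  col T3: 1·2 + -2·0 + -2·0 + 0·-1 + -2·1 = 0
  col T4: 1·4 + -2·0 + -2·0 + -2·2 + 0·-3 = 0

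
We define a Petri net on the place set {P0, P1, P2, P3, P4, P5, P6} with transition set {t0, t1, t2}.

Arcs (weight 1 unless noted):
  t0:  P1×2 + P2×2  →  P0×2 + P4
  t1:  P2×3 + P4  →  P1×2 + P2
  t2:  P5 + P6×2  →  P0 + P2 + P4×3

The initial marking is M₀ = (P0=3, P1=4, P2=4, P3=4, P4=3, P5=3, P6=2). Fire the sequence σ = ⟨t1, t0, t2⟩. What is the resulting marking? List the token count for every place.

(P0=6, P1=4, P2=1, P3=4, P4=6, P5=2, P6=0)

step 1: fire t1:  (P0=3, P1=4, P2=4, P3=4, P4=3, P5=3, P6=2) → (P0=3, P1=6, P2=2, P3=4, P4=2, P5=3, P6=2)
step 2: fire t0:  (P0=3, P1=6, P2=2, P3=4, P4=2, P5=3, P6=2) → (P0=5, P1=4, P2=0, P3=4, P4=3, P5=3, P6=2)
step 3: fire t2:  (P0=5, P1=4, P2=0, P3=4, P4=3, P5=3, P6=2) → (P0=6, P1=4, P2=1, P3=4, P4=6, P5=2, P6=0)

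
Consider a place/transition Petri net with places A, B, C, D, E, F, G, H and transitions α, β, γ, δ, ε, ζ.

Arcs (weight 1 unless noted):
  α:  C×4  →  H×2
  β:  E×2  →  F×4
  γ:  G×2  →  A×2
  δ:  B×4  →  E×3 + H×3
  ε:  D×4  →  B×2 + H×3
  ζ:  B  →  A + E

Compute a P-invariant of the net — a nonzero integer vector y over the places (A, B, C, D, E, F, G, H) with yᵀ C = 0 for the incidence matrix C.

y = (A:2, B:-6, C:0, D:-3, E:-8, F:-4, G:2, H:0)

Incidence matrix C (rows=places, cols=transitions):
        α    β    γ    δ    ε    ζ
    A   0    0    2    0    0    1
    B   0    0    0   -4    2   -1
    C  -4    0    0    0    0    0
    D   0    0    0    0   -4    0
    E   0   -2    0    3    0    1
    F   0    4    0    0    0    0
    G   0    0   -2    0    0    0
    H   2    0    0    3    3    0

Candidate y = [2, -6, 0, -3, -8, -4, 2, 0]; check y·C column-wise:
  col α: 2·0 + -6·0 + 0·-4 + -3·0 + -8·0 + -4·0 + 2·0 + 0·2 = 0
  col β: 2·0 + -6·0 + -3·0 + -8·-2 + -4·4 + 2·0 = 0
  col γ: 2·2 + -6·0 + -3·0 + -8·0 + -4·0 + 2·-2 = 0
  col δ: 2·0 + -6·-4 + -3·0 + -8·3 + -4·0 + 2·0 + 0·3 = 0
  col ε: 2·0 + -6·2 + -3·-4 + -8·0 + -4·0 + 2·0 + 0·3 = 0
  col ζ: 2·1 + -6·-1 + -3·0 + -8·1 + -4·0 + 2·0 = 0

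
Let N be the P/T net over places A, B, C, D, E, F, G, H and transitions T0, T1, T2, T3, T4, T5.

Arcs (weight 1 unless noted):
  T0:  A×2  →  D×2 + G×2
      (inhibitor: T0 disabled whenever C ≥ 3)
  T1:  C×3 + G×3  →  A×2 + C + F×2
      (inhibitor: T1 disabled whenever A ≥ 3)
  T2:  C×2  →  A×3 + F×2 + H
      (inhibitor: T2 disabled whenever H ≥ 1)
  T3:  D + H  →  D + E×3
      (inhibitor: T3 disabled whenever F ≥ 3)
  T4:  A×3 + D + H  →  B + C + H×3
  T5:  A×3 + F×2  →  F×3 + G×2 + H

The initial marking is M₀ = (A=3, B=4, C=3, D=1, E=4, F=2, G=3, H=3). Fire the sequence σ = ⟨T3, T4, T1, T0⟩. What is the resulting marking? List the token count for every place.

step 1: fire T3:  (A=3, B=4, C=3, D=1, E=4, F=2, G=3, H=3) → (A=3, B=4, C=3, D=1, E=7, F=2, G=3, H=2)
step 2: fire T4:  (A=3, B=4, C=3, D=1, E=7, F=2, G=3, H=2) → (A=0, B=5, C=4, D=0, E=7, F=2, G=3, H=4)
step 3: fire T1:  (A=0, B=5, C=4, D=0, E=7, F=2, G=3, H=4) → (A=2, B=5, C=2, D=0, E=7, F=4, G=0, H=4)
step 4: fire T0:  (A=2, B=5, C=2, D=0, E=7, F=4, G=0, H=4) → (A=0, B=5, C=2, D=2, E=7, F=4, G=2, H=4)

(A=0, B=5, C=2, D=2, E=7, F=4, G=2, H=4)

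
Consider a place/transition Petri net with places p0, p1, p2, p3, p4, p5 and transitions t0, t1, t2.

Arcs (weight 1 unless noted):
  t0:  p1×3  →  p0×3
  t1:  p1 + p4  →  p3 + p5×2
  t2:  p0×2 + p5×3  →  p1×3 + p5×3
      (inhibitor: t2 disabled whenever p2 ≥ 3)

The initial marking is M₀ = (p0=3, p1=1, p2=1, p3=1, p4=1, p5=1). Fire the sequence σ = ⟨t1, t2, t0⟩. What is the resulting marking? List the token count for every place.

(p0=4, p1=0, p2=1, p3=2, p4=0, p5=3)

step 1: fire t1:  (p0=3, p1=1, p2=1, p3=1, p4=1, p5=1) → (p0=3, p1=0, p2=1, p3=2, p4=0, p5=3)
step 2: fire t2:  (p0=3, p1=0, p2=1, p3=2, p4=0, p5=3) → (p0=1, p1=3, p2=1, p3=2, p4=0, p5=3)
step 3: fire t0:  (p0=1, p1=3, p2=1, p3=2, p4=0, p5=3) → (p0=4, p1=0, p2=1, p3=2, p4=0, p5=3)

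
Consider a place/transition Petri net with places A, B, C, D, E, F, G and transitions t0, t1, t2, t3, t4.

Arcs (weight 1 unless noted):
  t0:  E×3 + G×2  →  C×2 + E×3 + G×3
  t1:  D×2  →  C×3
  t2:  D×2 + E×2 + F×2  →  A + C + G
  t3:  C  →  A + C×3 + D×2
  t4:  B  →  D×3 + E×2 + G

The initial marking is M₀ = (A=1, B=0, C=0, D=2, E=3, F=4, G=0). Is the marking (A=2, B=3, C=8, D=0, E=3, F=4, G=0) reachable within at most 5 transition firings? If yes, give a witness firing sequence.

NO — not reachable within 5 firings

depth 0: 1 marking
depth 1: 3 markings reached so far
depth 2: 5 markings reached so far
depth 3: 9 markings reached so far
depth 4: 13 markings reached so far
depth 5: 19 markings reached so far
target is not among the 19 markings reachable within 5 steps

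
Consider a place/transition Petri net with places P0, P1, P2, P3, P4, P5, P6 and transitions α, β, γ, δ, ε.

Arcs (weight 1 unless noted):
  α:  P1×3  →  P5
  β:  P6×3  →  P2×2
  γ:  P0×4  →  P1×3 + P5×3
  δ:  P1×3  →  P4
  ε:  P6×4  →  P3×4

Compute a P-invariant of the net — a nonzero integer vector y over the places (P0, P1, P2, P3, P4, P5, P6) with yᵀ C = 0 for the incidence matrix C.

Incidence matrix C (rows=places, cols=transitions):
        α    β    γ    δ    ε
   P0   0    0   -4    0    0
   P1  -3    0    3   -3    0
   P2   0    2    0    0    0
   P3   0    0    0    0    4
   P4   0    0    0    1    0
   P5   1    0    3    0    0
   P6   0   -3    0    0   -4

Candidate y = [3, 1, 0, 0, 3, 3, 0]; check y·C column-wise:
  col α: 3·0 + 1·-3 + 3·0 + 3·1 = 0
  col β: 3·0 + 1·0 + 0·2 + 3·0 + 3·0 + 0·-3 = 0
  col γ: 3·-4 + 1·3 + 3·0 + 3·3 = 0
  col δ: 3·0 + 1·-3 + 3·1 + 3·0 = 0
  col ε: 3·0 + 1·0 + 0·4 + 3·0 + 3·0 + 0·-4 = 0

y = (P0:3, P1:1, P2:0, P3:0, P4:3, P5:3, P6:0)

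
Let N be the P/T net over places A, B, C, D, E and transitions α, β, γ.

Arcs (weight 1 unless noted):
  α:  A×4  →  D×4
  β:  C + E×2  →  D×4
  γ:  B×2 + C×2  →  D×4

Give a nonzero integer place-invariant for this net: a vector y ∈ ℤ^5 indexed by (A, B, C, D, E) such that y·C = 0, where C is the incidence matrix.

y = (A:1, B:-2, C:4, D:1, E:0)

Incidence matrix C (rows=places, cols=transitions):
        α    β    γ
    A  -4    0    0
    B   0    0   -2
    C   0   -1   -2
    D   4    4    4
    E   0   -2    0

Candidate y = [1, -2, 4, 1, 0]; check y·C column-wise:
  col α: 1·-4 + -2·0 + 4·0 + 1·4 = 0
  col β: 1·0 + -2·0 + 4·-1 + 1·4 + 0·-2 = 0
  col γ: 1·0 + -2·-2 + 4·-2 + 1·4 = 0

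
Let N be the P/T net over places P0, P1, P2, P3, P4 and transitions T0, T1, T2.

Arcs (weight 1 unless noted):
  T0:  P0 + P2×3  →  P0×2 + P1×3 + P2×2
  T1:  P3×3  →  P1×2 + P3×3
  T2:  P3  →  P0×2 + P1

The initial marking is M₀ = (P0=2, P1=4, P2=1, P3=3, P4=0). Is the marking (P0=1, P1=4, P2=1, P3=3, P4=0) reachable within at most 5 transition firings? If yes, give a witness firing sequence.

NO — not reachable within 5 firings

depth 0: 1 marking
depth 1: 3 markings reached so far
depth 2: 6 markings reached so far
depth 3: 10 markings reached so far
depth 4: 14 markings reached so far
depth 5: 18 markings reached so far
target is not among the 18 markings reachable within 5 steps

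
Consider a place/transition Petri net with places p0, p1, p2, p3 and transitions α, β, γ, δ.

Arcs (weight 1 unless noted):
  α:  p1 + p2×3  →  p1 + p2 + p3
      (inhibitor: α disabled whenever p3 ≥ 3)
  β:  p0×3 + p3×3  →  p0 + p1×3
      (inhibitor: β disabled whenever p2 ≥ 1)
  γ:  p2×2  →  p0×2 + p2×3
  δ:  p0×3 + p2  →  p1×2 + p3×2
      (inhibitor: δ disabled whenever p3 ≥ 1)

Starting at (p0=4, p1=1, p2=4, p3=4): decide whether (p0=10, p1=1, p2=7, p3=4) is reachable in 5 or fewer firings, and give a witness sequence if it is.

YES — reachable via ⟨γ, γ, γ⟩ (3 firings)

step 1: fire γ:  (p0=4, p1=1, p2=4, p3=4) → (p0=6, p1=1, p2=5, p3=4)
step 2: fire γ:  (p0=6, p1=1, p2=5, p3=4) → (p0=8, p1=1, p2=6, p3=4)
step 3: fire γ:  (p0=8, p1=1, p2=6, p3=4) → (p0=10, p1=1, p2=7, p3=4)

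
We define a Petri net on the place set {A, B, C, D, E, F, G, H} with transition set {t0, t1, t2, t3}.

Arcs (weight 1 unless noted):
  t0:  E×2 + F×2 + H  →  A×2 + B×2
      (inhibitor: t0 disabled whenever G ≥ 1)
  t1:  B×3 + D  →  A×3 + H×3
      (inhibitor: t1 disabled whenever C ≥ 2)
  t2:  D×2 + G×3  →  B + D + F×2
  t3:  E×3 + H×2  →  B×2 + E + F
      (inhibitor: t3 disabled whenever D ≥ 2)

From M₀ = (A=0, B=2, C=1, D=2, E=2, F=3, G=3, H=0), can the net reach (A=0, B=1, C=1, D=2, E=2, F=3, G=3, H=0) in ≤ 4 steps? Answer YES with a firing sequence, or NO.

NO — not reachable within 4 firings

depth 0: 1 marking
depth 1: 2 markings reached so far
depth 2: 3 markings reached so far
depth 3: 4 markings reached so far
depth 4: 4 markings reached so far
(frontier empty at depth 4; search complete)
target is not among the 4 markings reachable within 4 steps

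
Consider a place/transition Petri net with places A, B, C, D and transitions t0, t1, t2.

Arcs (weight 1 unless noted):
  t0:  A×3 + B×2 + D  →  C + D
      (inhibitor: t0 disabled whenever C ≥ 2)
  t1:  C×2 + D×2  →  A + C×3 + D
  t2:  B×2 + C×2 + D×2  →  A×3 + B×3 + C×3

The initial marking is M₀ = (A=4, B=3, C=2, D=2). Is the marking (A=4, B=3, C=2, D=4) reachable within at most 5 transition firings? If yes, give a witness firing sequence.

NO — not reachable within 5 firings

depth 0: 1 marking
depth 1: 3 markings reached so far
depth 2: 3 markings reached so far
(frontier empty at depth 2; search complete)
target is not among the 3 markings reachable within 5 steps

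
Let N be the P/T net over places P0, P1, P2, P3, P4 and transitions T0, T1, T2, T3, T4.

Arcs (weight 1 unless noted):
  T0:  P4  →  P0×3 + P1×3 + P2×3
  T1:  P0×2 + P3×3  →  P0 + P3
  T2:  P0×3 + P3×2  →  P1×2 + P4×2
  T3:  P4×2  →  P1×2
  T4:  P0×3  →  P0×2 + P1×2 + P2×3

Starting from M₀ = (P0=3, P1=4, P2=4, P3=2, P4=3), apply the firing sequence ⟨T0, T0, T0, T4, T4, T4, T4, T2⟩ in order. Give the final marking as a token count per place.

step 1: fire T0:  (P0=3, P1=4, P2=4, P3=2, P4=3) → (P0=6, P1=7, P2=7, P3=2, P4=2)
step 2: fire T0:  (P0=6, P1=7, P2=7, P3=2, P4=2) → (P0=9, P1=10, P2=10, P3=2, P4=1)
step 3: fire T0:  (P0=9, P1=10, P2=10, P3=2, P4=1) → (P0=12, P1=13, P2=13, P3=2, P4=0)
step 4: fire T4:  (P0=12, P1=13, P2=13, P3=2, P4=0) → (P0=11, P1=15, P2=16, P3=2, P4=0)
step 5: fire T4:  (P0=11, P1=15, P2=16, P3=2, P4=0) → (P0=10, P1=17, P2=19, P3=2, P4=0)
step 6: fire T4:  (P0=10, P1=17, P2=19, P3=2, P4=0) → (P0=9, P1=19, P2=22, P3=2, P4=0)
step 7: fire T4:  (P0=9, P1=19, P2=22, P3=2, P4=0) → (P0=8, P1=21, P2=25, P3=2, P4=0)
step 8: fire T2:  (P0=8, P1=21, P2=25, P3=2, P4=0) → (P0=5, P1=23, P2=25, P3=0, P4=2)

(P0=5, P1=23, P2=25, P3=0, P4=2)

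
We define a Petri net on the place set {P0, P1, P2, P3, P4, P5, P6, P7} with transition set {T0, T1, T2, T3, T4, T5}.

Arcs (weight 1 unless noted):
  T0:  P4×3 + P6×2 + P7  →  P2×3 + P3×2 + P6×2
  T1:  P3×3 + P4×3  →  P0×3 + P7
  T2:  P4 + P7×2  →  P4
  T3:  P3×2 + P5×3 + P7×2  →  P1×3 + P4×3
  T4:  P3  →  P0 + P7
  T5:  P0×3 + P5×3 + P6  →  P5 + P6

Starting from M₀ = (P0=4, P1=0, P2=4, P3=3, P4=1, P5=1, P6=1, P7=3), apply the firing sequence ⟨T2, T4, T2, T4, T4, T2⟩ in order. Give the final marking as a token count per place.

step 1: fire T2:  (P0=4, P1=0, P2=4, P3=3, P4=1, P5=1, P6=1, P7=3) → (P0=4, P1=0, P2=4, P3=3, P4=1, P5=1, P6=1, P7=1)
step 2: fire T4:  (P0=4, P1=0, P2=4, P3=3, P4=1, P5=1, P6=1, P7=1) → (P0=5, P1=0, P2=4, P3=2, P4=1, P5=1, P6=1, P7=2)
step 3: fire T2:  (P0=5, P1=0, P2=4, P3=2, P4=1, P5=1, P6=1, P7=2) → (P0=5, P1=0, P2=4, P3=2, P4=1, P5=1, P6=1, P7=0)
step 4: fire T4:  (P0=5, P1=0, P2=4, P3=2, P4=1, P5=1, P6=1, P7=0) → (P0=6, P1=0, P2=4, P3=1, P4=1, P5=1, P6=1, P7=1)
step 5: fire T4:  (P0=6, P1=0, P2=4, P3=1, P4=1, P5=1, P6=1, P7=1) → (P0=7, P1=0, P2=4, P3=0, P4=1, P5=1, P6=1, P7=2)
step 6: fire T2:  (P0=7, P1=0, P2=4, P3=0, P4=1, P5=1, P6=1, P7=2) → (P0=7, P1=0, P2=4, P3=0, P4=1, P5=1, P6=1, P7=0)

(P0=7, P1=0, P2=4, P3=0, P4=1, P5=1, P6=1, P7=0)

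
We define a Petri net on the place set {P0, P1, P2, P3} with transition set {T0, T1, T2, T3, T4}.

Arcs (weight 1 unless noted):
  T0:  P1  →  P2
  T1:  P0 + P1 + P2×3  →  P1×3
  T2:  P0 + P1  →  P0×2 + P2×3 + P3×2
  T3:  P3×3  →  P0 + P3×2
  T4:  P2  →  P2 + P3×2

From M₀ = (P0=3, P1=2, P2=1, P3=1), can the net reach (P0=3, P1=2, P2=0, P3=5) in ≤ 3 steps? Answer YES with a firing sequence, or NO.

NO — not reachable within 3 firings

depth 0: 1 marking
depth 1: 4 markings reached so far
depth 2: 13 markings reached so far
depth 3: 28 markings reached so far
target is not among the 28 markings reachable within 3 steps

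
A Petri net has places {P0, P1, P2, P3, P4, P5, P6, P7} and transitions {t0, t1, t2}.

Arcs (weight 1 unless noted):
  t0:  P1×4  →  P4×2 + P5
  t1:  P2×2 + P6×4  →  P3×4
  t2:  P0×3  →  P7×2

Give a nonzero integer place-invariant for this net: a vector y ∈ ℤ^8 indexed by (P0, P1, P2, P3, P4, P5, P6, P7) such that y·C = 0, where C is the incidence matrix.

Incidence matrix C (rows=places, cols=transitions):
       t0   t1   t2
   P0   0    0   -3
   P1  -4    0    0
   P2   0   -2    0
   P3   0    4    0
   P4   2    0    0
   P5   1    0    0
   P6   0   -4    0
   P7   0    0    2

Candidate y = [0, 0, 2, 1, 0, 0, 0, 0]; check y·C column-wise:
  col t0: 0·-4 + 2·0 + 1·0 + 0·2 + 0·1 = 0
  col t1: 2·-2 + 1·4 + 0·-4 = 0
  col t2: 0·-3 + 2·0 + 1·0 + 0·2 = 0

y = (P0:0, P1:0, P2:2, P3:1, P4:0, P5:0, P6:0, P7:0)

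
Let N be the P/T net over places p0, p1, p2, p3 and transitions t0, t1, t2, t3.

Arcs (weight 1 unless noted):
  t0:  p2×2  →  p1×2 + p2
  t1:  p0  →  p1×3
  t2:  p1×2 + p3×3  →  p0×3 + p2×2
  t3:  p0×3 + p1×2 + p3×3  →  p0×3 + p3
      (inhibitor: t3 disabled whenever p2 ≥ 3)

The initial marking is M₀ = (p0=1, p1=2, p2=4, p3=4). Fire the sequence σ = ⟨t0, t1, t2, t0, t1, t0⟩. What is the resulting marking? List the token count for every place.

step 1: fire t0:  (p0=1, p1=2, p2=4, p3=4) → (p0=1, p1=4, p2=3, p3=4)
step 2: fire t1:  (p0=1, p1=4, p2=3, p3=4) → (p0=0, p1=7, p2=3, p3=4)
step 3: fire t2:  (p0=0, p1=7, p2=3, p3=4) → (p0=3, p1=5, p2=5, p3=1)
step 4: fire t0:  (p0=3, p1=5, p2=5, p3=1) → (p0=3, p1=7, p2=4, p3=1)
step 5: fire t1:  (p0=3, p1=7, p2=4, p3=1) → (p0=2, p1=10, p2=4, p3=1)
step 6: fire t0:  (p0=2, p1=10, p2=4, p3=1) → (p0=2, p1=12, p2=3, p3=1)

(p0=2, p1=12, p2=3, p3=1)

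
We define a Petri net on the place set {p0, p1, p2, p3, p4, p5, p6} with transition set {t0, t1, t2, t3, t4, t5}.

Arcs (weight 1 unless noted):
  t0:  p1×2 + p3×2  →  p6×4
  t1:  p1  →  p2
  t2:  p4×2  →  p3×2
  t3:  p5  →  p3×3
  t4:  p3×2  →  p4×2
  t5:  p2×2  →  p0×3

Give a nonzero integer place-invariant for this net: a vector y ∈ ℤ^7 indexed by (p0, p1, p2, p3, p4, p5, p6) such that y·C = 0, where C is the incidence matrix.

y = (p0:2, p1:3, p2:3, p3:-3, p4:-3, p5:-9, p6:0)

Incidence matrix C (rows=places, cols=transitions):
       t0   t1   t2   t3   t4   t5
   p0   0    0    0    0    0    3
   p1  -2   -1    0    0    0    0
   p2   0    1    0    0    0   -2
   p3  -2    0    2    3   -2    0
   p4   0    0   -2    0    2    0
   p5   0    0    0   -1    0    0
   p6   4    0    0    0    0    0

Candidate y = [2, 3, 3, -3, -3, -9, 0]; check y·C column-wise:
  col t0: 2·0 + 3·-2 + 3·0 + -3·-2 + -3·0 + -9·0 + 0·4 = 0
  col t1: 2·0 + 3·-1 + 3·1 + -3·0 + -3·0 + -9·0 = 0
  col t2: 2·0 + 3·0 + 3·0 + -3·2 + -3·-2 + -9·0 = 0
  col t3: 2·0 + 3·0 + 3·0 + -3·3 + -3·0 + -9·-1 = 0
  col t4: 2·0 + 3·0 + 3·0 + -3·-2 + -3·2 + -9·0 = 0
  col t5: 2·3 + 3·0 + 3·-2 + -3·0 + -3·0 + -9·0 = 0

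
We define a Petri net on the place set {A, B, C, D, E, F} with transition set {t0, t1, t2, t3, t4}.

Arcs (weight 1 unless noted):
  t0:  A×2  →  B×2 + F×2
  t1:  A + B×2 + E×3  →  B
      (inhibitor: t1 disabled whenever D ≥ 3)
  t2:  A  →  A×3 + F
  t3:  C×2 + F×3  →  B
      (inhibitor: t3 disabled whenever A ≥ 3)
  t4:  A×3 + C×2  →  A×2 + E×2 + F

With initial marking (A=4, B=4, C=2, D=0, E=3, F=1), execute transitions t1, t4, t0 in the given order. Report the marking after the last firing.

step 1: fire t1:  (A=4, B=4, C=2, D=0, E=3, F=1) → (A=3, B=3, C=2, D=0, E=0, F=1)
step 2: fire t4:  (A=3, B=3, C=2, D=0, E=0, F=1) → (A=2, B=3, C=0, D=0, E=2, F=2)
step 3: fire t0:  (A=2, B=3, C=0, D=0, E=2, F=2) → (A=0, B=5, C=0, D=0, E=2, F=4)

(A=0, B=5, C=0, D=0, E=2, F=4)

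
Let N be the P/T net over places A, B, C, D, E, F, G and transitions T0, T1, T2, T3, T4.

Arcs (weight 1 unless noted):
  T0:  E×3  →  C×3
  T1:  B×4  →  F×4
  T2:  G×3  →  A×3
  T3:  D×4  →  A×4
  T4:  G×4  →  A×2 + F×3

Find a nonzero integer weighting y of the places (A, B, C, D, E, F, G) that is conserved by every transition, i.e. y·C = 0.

y = (A:0, B:0, C:1, D:0, E:1, F:0, G:0)

Incidence matrix C (rows=places, cols=transitions):
       T0   T1   T2   T3   T4
    A   0    0    3    4    2
    B   0   -4    0    0    0
    C   3    0    0    0    0
    D   0    0    0   -4    0
    E  -3    0    0    0    0
    F   0    4    0    0    3
    G   0    0   -3    0   -4

Candidate y = [0, 0, 1, 0, 1, 0, 0]; check y·C column-wise:
  col T0: 1·3 + 1·-3 = 0
  col T1: 0·-4 + 1·0 + 1·0 + 0·4 = 0
  col T2: 0·3 + 1·0 + 1·0 + 0·-3 = 0
  col T3: 0·4 + 1·0 + 0·-4 + 1·0 = 0
  col T4: 0·2 + 1·0 + 1·0 + 0·3 + 0·-4 = 0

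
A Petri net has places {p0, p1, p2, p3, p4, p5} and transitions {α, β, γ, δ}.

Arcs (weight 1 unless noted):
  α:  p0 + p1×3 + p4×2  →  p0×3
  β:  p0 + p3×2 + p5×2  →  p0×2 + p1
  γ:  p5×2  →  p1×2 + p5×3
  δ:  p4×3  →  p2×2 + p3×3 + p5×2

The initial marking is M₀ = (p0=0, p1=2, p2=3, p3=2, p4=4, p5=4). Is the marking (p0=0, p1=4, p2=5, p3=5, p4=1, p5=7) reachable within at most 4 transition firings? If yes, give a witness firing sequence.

YES — reachable via ⟨γ, δ⟩ (2 firings)

step 1: fire γ:  (p0=0, p1=2, p2=3, p3=2, p4=4, p5=4) → (p0=0, p1=4, p2=3, p3=2, p4=4, p5=5)
step 2: fire δ:  (p0=0, p1=4, p2=3, p3=2, p4=4, p5=5) → (p0=0, p1=4, p2=5, p3=5, p4=1, p5=7)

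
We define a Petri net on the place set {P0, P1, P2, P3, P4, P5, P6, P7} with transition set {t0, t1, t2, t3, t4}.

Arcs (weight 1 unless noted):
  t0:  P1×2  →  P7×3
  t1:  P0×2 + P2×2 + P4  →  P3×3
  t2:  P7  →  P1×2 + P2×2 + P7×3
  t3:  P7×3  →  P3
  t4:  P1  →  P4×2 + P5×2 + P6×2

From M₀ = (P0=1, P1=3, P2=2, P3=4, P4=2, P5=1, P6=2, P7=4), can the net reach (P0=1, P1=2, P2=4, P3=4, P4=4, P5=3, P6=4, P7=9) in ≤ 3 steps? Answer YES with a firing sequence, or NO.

step 1: fire t0:  (P0=1, P1=3, P2=2, P3=4, P4=2, P5=1, P6=2, P7=4) → (P0=1, P1=1, P2=2, P3=4, P4=2, P5=1, P6=2, P7=7)
step 2: fire t2:  (P0=1, P1=1, P2=2, P3=4, P4=2, P5=1, P6=2, P7=7) → (P0=1, P1=3, P2=4, P3=4, P4=2, P5=1, P6=2, P7=9)
step 3: fire t4:  (P0=1, P1=3, P2=4, P3=4, P4=2, P5=1, P6=2, P7=9) → (P0=1, P1=2, P2=4, P3=4, P4=4, P5=3, P6=4, P7=9)

YES — reachable via ⟨t0, t2, t4⟩ (3 firings)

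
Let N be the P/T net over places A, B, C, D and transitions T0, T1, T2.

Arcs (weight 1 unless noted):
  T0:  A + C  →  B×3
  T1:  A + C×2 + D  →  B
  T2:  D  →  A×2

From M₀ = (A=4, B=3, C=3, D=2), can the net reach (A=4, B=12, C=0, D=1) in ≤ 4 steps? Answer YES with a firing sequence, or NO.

depth 0: 1 marking
depth 1: 4 markings reached so far
depth 2: 9 markings reached so far
depth 3: 13 markings reached so far
depth 4: 15 markings reached so far
target is not among the 15 markings reachable within 4 steps

NO — not reachable within 4 firings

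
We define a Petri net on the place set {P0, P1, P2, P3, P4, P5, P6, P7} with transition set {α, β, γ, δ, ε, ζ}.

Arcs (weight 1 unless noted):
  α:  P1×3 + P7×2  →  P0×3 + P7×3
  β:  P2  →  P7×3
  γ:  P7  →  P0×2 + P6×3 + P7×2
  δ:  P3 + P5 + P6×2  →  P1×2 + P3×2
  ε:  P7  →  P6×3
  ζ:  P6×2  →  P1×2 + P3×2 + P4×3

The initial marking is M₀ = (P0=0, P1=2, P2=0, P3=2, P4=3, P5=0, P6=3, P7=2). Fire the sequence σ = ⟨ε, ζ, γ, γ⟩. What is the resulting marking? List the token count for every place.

step 1: fire ε:  (P0=0, P1=2, P2=0, P3=2, P4=3, P5=0, P6=3, P7=2) → (P0=0, P1=2, P2=0, P3=2, P4=3, P5=0, P6=6, P7=1)
step 2: fire ζ:  (P0=0, P1=2, P2=0, P3=2, P4=3, P5=0, P6=6, P7=1) → (P0=0, P1=4, P2=0, P3=4, P4=6, P5=0, P6=4, P7=1)
step 3: fire γ:  (P0=0, P1=4, P2=0, P3=4, P4=6, P5=0, P6=4, P7=1) → (P0=2, P1=4, P2=0, P3=4, P4=6, P5=0, P6=7, P7=2)
step 4: fire γ:  (P0=2, P1=4, P2=0, P3=4, P4=6, P5=0, P6=7, P7=2) → (P0=4, P1=4, P2=0, P3=4, P4=6, P5=0, P6=10, P7=3)

(P0=4, P1=4, P2=0, P3=4, P4=6, P5=0, P6=10, P7=3)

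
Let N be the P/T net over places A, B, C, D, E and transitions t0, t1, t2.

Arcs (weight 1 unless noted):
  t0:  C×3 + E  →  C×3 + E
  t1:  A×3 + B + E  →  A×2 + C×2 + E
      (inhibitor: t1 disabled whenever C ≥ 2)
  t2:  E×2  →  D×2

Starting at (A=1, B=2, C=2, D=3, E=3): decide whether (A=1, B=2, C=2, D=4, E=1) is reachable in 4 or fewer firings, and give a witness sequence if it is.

depth 0: 1 marking
depth 1: 2 markings reached so far
depth 2: 2 markings reached so far
(frontier empty at depth 2; search complete)
target is not among the 2 markings reachable within 4 steps

NO — not reachable within 4 firings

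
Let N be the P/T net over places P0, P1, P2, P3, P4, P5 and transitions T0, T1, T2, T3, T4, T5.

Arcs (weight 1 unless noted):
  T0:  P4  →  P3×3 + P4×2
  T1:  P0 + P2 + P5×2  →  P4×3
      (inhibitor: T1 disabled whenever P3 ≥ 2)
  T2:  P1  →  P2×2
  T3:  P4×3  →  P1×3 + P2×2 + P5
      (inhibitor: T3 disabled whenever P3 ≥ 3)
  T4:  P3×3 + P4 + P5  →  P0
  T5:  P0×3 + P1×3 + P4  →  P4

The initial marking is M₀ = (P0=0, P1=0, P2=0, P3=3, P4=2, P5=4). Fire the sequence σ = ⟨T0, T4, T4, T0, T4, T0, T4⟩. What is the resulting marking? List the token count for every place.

(P0=4, P1=0, P2=0, P3=0, P4=1, P5=0)

step 1: fire T0:  (P0=0, P1=0, P2=0, P3=3, P4=2, P5=4) → (P0=0, P1=0, P2=0, P3=6, P4=3, P5=4)
step 2: fire T4:  (P0=0, P1=0, P2=0, P3=6, P4=3, P5=4) → (P0=1, P1=0, P2=0, P3=3, P4=2, P5=3)
step 3: fire T4:  (P0=1, P1=0, P2=0, P3=3, P4=2, P5=3) → (P0=2, P1=0, P2=0, P3=0, P4=1, P5=2)
step 4: fire T0:  (P0=2, P1=0, P2=0, P3=0, P4=1, P5=2) → (P0=2, P1=0, P2=0, P3=3, P4=2, P5=2)
step 5: fire T4:  (P0=2, P1=0, P2=0, P3=3, P4=2, P5=2) → (P0=3, P1=0, P2=0, P3=0, P4=1, P5=1)
step 6: fire T0:  (P0=3, P1=0, P2=0, P3=0, P4=1, P5=1) → (P0=3, P1=0, P2=0, P3=3, P4=2, P5=1)
step 7: fire T4:  (P0=3, P1=0, P2=0, P3=3, P4=2, P5=1) → (P0=4, P1=0, P2=0, P3=0, P4=1, P5=0)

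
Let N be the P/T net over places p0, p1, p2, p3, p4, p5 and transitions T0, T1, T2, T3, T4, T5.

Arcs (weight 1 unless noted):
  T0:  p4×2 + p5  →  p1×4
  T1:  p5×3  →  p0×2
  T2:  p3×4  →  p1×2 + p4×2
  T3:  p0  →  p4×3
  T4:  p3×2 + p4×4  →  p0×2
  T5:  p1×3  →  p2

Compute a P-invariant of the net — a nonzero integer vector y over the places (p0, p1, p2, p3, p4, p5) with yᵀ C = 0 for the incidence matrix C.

y = (p0:3, p1:1, p2:3, p3:1, p4:1, p5:2)

Incidence matrix C (rows=places, cols=transitions):
       T0   T1   T2   T3   T4   T5
   p0   0    2    0   -1    2    0
   p1   4    0    2    0    0   -3
   p2   0    0    0    0    0    1
   p3   0    0   -4    0   -2    0
   p4  -2    0    2    3   -4    0
   p5  -1   -3    0    0    0    0

Candidate y = [3, 1, 3, 1, 1, 2]; check y·C column-wise:
  col T0: 3·0 + 1·4 + 3·0 + 1·0 + 1·-2 + 2·-1 = 0
  col T1: 3·2 + 1·0 + 3·0 + 1·0 + 1·0 + 2·-3 = 0
  col T2: 3·0 + 1·2 + 3·0 + 1·-4 + 1·2 + 2·0 = 0
  col T3: 3·-1 + 1·0 + 3·0 + 1·0 + 1·3 + 2·0 = 0
  col T4: 3·2 + 1·0 + 3·0 + 1·-2 + 1·-4 + 2·0 = 0
  col T5: 3·0 + 1·-3 + 3·1 + 1·0 + 1·0 + 2·0 = 0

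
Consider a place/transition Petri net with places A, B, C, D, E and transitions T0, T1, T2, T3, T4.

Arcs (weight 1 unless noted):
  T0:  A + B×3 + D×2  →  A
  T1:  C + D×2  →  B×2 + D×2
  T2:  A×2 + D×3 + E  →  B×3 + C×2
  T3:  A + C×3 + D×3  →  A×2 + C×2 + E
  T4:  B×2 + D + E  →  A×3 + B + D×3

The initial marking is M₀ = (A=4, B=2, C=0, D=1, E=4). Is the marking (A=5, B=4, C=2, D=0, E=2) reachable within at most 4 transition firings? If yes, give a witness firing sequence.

step 1: fire T4:  (A=4, B=2, C=0, D=1, E=4) → (A=7, B=1, C=0, D=3, E=3)
step 2: fire T2:  (A=7, B=1, C=0, D=3, E=3) → (A=5, B=4, C=2, D=0, E=2)

YES — reachable via ⟨T4, T2⟩ (2 firings)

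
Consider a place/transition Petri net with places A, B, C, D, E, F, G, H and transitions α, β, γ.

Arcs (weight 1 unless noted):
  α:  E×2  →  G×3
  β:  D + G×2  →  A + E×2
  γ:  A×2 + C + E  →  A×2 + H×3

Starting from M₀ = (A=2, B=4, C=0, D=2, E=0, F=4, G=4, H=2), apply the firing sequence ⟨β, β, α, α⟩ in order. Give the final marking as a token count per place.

(A=4, B=4, C=0, D=0, E=0, F=4, G=6, H=2)

step 1: fire β:  (A=2, B=4, C=0, D=2, E=0, F=4, G=4, H=2) → (A=3, B=4, C=0, D=1, E=2, F=4, G=2, H=2)
step 2: fire β:  (A=3, B=4, C=0, D=1, E=2, F=4, G=2, H=2) → (A=4, B=4, C=0, D=0, E=4, F=4, G=0, H=2)
step 3: fire α:  (A=4, B=4, C=0, D=0, E=4, F=4, G=0, H=2) → (A=4, B=4, C=0, D=0, E=2, F=4, G=3, H=2)
step 4: fire α:  (A=4, B=4, C=0, D=0, E=2, F=4, G=3, H=2) → (A=4, B=4, C=0, D=0, E=0, F=4, G=6, H=2)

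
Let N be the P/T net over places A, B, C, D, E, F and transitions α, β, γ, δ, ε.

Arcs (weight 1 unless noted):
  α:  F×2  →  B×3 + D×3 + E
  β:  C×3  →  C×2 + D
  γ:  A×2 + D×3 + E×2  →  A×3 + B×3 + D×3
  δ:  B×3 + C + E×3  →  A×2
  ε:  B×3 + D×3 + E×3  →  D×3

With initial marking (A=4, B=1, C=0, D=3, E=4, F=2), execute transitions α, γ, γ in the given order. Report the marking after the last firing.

(A=6, B=10, C=0, D=6, E=1, F=0)

step 1: fire α:  (A=4, B=1, C=0, D=3, E=4, F=2) → (A=4, B=4, C=0, D=6, E=5, F=0)
step 2: fire γ:  (A=4, B=4, C=0, D=6, E=5, F=0) → (A=5, B=7, C=0, D=6, E=3, F=0)
step 3: fire γ:  (A=5, B=7, C=0, D=6, E=3, F=0) → (A=6, B=10, C=0, D=6, E=1, F=0)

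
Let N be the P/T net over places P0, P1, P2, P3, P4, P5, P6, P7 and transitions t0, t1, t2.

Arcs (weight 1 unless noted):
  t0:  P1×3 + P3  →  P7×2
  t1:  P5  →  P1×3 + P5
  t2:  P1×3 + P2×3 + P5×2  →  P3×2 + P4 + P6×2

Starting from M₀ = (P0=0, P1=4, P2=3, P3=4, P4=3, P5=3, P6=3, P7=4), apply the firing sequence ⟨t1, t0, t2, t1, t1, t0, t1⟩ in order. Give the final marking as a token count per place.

step 1: fire t1:  (P0=0, P1=4, P2=3, P3=4, P4=3, P5=3, P6=3, P7=4) → (P0=0, P1=7, P2=3, P3=4, P4=3, P5=3, P6=3, P7=4)
step 2: fire t0:  (P0=0, P1=7, P2=3, P3=4, P4=3, P5=3, P6=3, P7=4) → (P0=0, P1=4, P2=3, P3=3, P4=3, P5=3, P6=3, P7=6)
step 3: fire t2:  (P0=0, P1=4, P2=3, P3=3, P4=3, P5=3, P6=3, P7=6) → (P0=0, P1=1, P2=0, P3=5, P4=4, P5=1, P6=5, P7=6)
step 4: fire t1:  (P0=0, P1=1, P2=0, P3=5, P4=4, P5=1, P6=5, P7=6) → (P0=0, P1=4, P2=0, P3=5, P4=4, P5=1, P6=5, P7=6)
step 5: fire t1:  (P0=0, P1=4, P2=0, P3=5, P4=4, P5=1, P6=5, P7=6) → (P0=0, P1=7, P2=0, P3=5, P4=4, P5=1, P6=5, P7=6)
step 6: fire t0:  (P0=0, P1=7, P2=0, P3=5, P4=4, P5=1, P6=5, P7=6) → (P0=0, P1=4, P2=0, P3=4, P4=4, P5=1, P6=5, P7=8)
step 7: fire t1:  (P0=0, P1=4, P2=0, P3=4, P4=4, P5=1, P6=5, P7=8) → (P0=0, P1=7, P2=0, P3=4, P4=4, P5=1, P6=5, P7=8)

(P0=0, P1=7, P2=0, P3=4, P4=4, P5=1, P6=5, P7=8)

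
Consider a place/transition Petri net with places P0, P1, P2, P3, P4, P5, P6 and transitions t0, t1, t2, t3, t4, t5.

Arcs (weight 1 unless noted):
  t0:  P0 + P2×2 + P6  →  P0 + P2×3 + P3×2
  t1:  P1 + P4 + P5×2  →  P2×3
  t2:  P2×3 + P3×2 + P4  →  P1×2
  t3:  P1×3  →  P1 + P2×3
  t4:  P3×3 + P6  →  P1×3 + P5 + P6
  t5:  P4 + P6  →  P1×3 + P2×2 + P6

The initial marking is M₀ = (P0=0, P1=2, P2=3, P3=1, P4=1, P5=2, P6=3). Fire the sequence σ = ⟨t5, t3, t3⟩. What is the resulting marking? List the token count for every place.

step 1: fire t5:  (P0=0, P1=2, P2=3, P3=1, P4=1, P5=2, P6=3) → (P0=0, P1=5, P2=5, P3=1, P4=0, P5=2, P6=3)
step 2: fire t3:  (P0=0, P1=5, P2=5, P3=1, P4=0, P5=2, P6=3) → (P0=0, P1=3, P2=8, P3=1, P4=0, P5=2, P6=3)
step 3: fire t3:  (P0=0, P1=3, P2=8, P3=1, P4=0, P5=2, P6=3) → (P0=0, P1=1, P2=11, P3=1, P4=0, P5=2, P6=3)

(P0=0, P1=1, P2=11, P3=1, P4=0, P5=2, P6=3)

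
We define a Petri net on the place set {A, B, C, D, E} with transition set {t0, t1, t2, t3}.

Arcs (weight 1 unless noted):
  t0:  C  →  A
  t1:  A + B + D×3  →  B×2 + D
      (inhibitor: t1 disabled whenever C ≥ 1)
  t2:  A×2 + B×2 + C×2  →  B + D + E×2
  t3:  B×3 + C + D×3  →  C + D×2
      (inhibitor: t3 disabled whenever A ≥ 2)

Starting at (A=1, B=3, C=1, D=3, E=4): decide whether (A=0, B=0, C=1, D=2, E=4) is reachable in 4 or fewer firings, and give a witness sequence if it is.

NO — not reachable within 4 firings

depth 0: 1 marking
depth 1: 3 markings reached so far
depth 2: 5 markings reached so far
depth 3: 5 markings reached so far
(frontier empty at depth 3; search complete)
target is not among the 5 markings reachable within 4 steps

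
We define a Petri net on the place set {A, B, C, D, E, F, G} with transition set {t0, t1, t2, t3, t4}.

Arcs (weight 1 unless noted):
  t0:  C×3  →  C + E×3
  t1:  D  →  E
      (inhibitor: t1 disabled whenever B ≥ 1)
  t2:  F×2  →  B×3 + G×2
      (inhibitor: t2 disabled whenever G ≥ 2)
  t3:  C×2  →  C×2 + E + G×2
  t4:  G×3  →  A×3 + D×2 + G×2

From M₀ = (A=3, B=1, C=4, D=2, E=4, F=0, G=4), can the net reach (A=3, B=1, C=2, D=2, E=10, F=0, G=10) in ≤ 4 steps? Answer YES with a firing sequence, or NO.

step 1: fire t0:  (A=3, B=1, C=4, D=2, E=4, F=0, G=4) → (A=3, B=1, C=2, D=2, E=7, F=0, G=4)
step 2: fire t3:  (A=3, B=1, C=2, D=2, E=7, F=0, G=4) → (A=3, B=1, C=2, D=2, E=8, F=0, G=6)
step 3: fire t3:  (A=3, B=1, C=2, D=2, E=8, F=0, G=6) → (A=3, B=1, C=2, D=2, E=9, F=0, G=8)
step 4: fire t3:  (A=3, B=1, C=2, D=2, E=9, F=0, G=8) → (A=3, B=1, C=2, D=2, E=10, F=0, G=10)

YES — reachable via ⟨t0, t3, t3, t3⟩ (4 firings)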